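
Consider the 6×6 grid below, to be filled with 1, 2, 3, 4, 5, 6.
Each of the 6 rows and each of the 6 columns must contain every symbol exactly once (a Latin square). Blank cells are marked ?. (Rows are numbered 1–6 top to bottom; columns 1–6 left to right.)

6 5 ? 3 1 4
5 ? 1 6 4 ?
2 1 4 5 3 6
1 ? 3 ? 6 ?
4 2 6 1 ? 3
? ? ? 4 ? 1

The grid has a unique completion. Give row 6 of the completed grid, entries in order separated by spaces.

Row 6, column 1: row 6 has {1, 4} and column 1 has {1, 2, 4, 5, 6}, leaving only 3.
Row 6, column 2: row 6 has {1, 3, 4} and column 2 has {1, 2, 5}, leaving only 6.
Row 1, column 3: row 1 has {1, 3, 4, 5, 6} and column 3 has {1, 3, 4, 6}, leaving only 2.
Row 6, column 3: row 6 has {1, 3, 4, 6} and column 3 has {1, 2, 3, 4, 6}, leaving only 5.
Row 6, column 5: row 6 has {1, 3, 4, 5, 6} and column 5 has {1, 3, 4, 6}, leaving only 2.
So row 6 reads: 3 6 5 4 2 1.

3 6 5 4 2 1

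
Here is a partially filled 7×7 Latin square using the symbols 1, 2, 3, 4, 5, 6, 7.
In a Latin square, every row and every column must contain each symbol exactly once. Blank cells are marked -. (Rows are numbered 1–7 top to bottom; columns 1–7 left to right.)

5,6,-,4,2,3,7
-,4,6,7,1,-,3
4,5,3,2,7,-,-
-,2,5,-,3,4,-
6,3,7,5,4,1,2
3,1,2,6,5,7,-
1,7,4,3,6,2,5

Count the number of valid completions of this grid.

Row 1, column 3: eliminating its row and column leaves {1}.
Row 2, column 1: eliminating its row and column leaves {2}.
Row 2, column 6: eliminating its row and column leaves {5}.
Row 3, column 6: eliminating its row and column leaves {6}.
Row 3, column 7: eliminating its row and column leaves {1, 6}.
Row 4, column 1: eliminating its row and column leaves {7}.
Row 4, column 4: eliminating its row and column leaves {1}.
Row 4, column 7: eliminating its row and column leaves {1, 6}.
Row 6, column 7: eliminating its row and column leaves {4}.
Only one assignment across all blanks avoids any row or column repeat, giving 1 completion.

1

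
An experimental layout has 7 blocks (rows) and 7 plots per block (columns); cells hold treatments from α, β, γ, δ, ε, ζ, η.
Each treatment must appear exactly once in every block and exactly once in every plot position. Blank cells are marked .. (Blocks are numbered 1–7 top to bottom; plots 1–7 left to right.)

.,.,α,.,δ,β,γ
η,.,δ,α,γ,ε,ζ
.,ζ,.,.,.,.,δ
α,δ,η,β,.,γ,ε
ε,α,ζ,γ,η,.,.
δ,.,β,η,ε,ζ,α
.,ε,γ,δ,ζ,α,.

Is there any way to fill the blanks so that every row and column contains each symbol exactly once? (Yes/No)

No

Block 4, plot 5: block 4 together with plot 5 already contain {α, β, γ, δ, ε, ζ, η} — every symbol — so nothing can go there. The grid has no valid completion.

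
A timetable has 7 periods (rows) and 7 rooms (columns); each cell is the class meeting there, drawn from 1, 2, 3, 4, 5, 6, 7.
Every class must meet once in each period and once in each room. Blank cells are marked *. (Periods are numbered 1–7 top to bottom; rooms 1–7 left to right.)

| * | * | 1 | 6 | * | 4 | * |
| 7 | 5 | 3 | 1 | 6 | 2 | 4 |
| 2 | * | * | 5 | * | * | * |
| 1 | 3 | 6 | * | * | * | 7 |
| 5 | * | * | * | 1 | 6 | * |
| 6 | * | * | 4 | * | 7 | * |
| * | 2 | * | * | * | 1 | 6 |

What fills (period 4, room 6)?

5

Period 4 already has {1, 3, 6, 7} and room 6 already has {1, 2, 4, 6, 7}, so period 4, room 6 must be 5.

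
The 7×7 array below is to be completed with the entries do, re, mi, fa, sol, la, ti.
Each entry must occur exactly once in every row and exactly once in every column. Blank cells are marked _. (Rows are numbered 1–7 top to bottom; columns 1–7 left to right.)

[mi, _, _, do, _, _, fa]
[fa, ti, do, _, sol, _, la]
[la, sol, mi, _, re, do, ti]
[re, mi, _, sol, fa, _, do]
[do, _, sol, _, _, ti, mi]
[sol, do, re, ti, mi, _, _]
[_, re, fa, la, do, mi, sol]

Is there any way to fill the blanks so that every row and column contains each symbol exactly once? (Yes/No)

Row 6, column 7: row 6 together with column 7 already contain {do, re, mi, fa, sol, la, ti} — every symbol — so nothing can go there. The grid has no valid completion.

No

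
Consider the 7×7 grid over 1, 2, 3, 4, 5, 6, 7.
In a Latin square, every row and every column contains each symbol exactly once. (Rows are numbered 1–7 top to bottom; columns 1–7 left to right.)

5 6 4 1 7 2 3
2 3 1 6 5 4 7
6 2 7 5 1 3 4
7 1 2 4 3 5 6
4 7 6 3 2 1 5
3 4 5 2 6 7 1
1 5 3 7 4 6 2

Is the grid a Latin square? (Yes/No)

Each row is a permutation of the 7 symbols, and so is each column.

Yes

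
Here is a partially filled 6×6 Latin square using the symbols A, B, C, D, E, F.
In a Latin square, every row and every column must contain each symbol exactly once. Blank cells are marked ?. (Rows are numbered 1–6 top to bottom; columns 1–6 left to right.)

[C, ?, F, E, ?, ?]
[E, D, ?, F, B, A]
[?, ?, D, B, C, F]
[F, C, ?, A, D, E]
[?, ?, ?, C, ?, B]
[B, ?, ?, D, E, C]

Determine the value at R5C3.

E

Row 1, column 5: row 1 has {C, E, F} and column 5 has {B, C, D, E}, leaving only A.
Row 1, column 2: row 1 has {A, C, E, F} and column 2 has {C, D}, leaving only B.
Row 1, column 6: row 1 has {A, B, C, E, F} and column 6 has {A, B, C, E, F}, leaving only D.
Row 2, column 3: row 2 has {A, B, D, E, F} and column 3 has {D, F}, leaving only C.
Row 3, column 1: row 3 has {B, C, D, F} and column 1 has {B, C, E, F}, leaving only A.
Row 3, column 2: row 3 has {A, B, C, D, F} and column 2 has {B, C, D}, leaving only E.
Row 4, column 3: row 4 has {A, C, D, E, F} and column 3 has {C, D, F}, leaving only B.
Row 5, column 1: row 5 has {B, C} and column 1 has {A, B, C, E, F}, leaving only D.
Row 5, column 5: row 5 has {B, C, D} and column 5 has {A, B, C, D, E}, leaving only F.
Row 5, column 2: row 5 has {B, C, D, F} and column 2 has {B, C, D, E}, leaving only A.
Row 5 already has {A, B, C, D, F} and column 3 already has {B, C, D, F}, so row 5, column 3 must be E.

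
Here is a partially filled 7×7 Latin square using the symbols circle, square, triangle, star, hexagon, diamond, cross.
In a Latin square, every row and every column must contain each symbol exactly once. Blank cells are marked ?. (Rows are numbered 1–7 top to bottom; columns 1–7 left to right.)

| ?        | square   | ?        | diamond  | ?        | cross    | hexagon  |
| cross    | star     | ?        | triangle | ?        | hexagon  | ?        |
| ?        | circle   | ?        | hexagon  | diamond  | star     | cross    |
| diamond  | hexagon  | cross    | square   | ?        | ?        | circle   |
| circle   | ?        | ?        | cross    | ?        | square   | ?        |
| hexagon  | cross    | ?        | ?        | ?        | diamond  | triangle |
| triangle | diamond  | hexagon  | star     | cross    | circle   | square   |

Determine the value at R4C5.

star

Row 1, column 1: row 1 has {square, hexagon, diamond, cross} and column 1 has {circle, triangle, hexagon, diamond, cross}, leaving only star.
Row 2, column 7: row 2 has {triangle, star, hexagon, cross} and column 7 has {circle, square, triangle, hexagon, cross}, leaving only diamond.
Row 3, column 1: row 3 has {circle, star, hexagon, diamond, cross} and column 1 has {circle, triangle, star, hexagon, diamond, cross}, leaving only square.
Row 3, column 3: row 3 has {circle, square, star, hexagon, diamond, cross} and column 3 has {hexagon, cross}, leaving only triangle.
Row 1, column 3: row 1 has {square, star, hexagon, diamond, cross} and column 3 has {triangle, hexagon, cross}, leaving only circle.
Row 1, column 5: row 1 has {circle, square, star, hexagon, diamond, cross} and column 5 has {diamond, cross}, leaving only triangle.
Row 4 already has {circle, square, hexagon, diamond, cross} and column 5 already has {triangle, diamond, cross}, so row 4, column 5 must be star.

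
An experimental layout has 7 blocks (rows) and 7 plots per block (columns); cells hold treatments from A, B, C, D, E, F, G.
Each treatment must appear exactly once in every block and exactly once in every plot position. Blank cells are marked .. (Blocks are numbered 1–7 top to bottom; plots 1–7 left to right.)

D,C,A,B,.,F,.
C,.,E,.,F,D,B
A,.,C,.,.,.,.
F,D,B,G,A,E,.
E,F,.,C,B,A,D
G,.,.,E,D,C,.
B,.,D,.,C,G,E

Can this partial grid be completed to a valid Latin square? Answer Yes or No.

Yes

No block or plot among the givens repeats a symbol, and propagating forced cells runs into no contradiction.
One valid completion exists (for instance, D C A B E F G / C G E A F D B / A E C D G B F / F D B G A E C / E F G C B A D / G B F E D C A / B A D F C G E).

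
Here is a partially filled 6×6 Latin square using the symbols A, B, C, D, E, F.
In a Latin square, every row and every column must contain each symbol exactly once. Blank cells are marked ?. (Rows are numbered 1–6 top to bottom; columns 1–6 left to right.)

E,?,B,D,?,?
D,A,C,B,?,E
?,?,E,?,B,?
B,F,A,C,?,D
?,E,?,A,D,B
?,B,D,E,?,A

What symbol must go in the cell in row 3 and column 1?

Row 1, column 2: row 1 has {B, D, E} and column 2 has {A, B, E, F}, leaving only C.
Row 1, column 6: row 1 has {B, C, D, E} and column 6 has {A, B, D, E}, leaving only F.
Row 1, column 5: row 1 has {B, C, D, E, F} and column 5 has {B, D}, leaving only A.
Row 2, column 5: row 2 has {A, B, C, D, E} and column 5 has {A, B, D}, leaving only F.
Row 3, column 2: row 3 has {B, E} and column 2 has {A, B, C, E, F}, leaving only D.
Row 3, column 4: row 3 has {B, D, E} and column 4 has {A, B, C, D, E}, leaving only F.
Row 3, column 6: row 3 has {B, D, E, F} and column 6 has {A, B, D, E, F}, leaving only C.
Row 3 already has {B, C, D, E, F} and column 1 already has {B, D, E}, so row 3, column 1 must be A.

A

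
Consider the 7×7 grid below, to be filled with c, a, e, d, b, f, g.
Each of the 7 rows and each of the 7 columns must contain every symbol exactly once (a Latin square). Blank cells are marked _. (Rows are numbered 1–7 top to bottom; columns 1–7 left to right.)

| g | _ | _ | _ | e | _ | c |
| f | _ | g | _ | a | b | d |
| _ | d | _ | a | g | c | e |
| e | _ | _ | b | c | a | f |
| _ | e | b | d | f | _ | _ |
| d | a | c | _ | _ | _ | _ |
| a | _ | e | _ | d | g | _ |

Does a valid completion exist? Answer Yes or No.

No

Row 5, column 6: row 5 together with column 6 already contain {c, a, e, d, b, f, g} — every symbol — so nothing can go there. The grid has no valid completion.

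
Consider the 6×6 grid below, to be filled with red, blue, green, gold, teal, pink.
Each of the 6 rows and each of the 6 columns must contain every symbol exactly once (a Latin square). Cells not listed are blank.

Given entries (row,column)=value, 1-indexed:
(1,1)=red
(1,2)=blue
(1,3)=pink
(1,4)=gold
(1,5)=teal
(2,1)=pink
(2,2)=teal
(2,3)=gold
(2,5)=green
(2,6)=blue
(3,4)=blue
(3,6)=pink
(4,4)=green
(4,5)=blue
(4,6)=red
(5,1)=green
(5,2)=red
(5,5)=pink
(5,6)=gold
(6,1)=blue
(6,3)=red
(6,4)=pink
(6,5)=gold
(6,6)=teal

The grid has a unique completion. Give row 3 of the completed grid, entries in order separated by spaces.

Row 3, column 5: row 3 has {blue, pink} and column 5 has {blue, green, gold, teal, pink}, leaving only red.
Row 1, column 6: row 1 has {red, blue, gold, teal, pink} and column 6 has {red, blue, gold, teal, pink}, leaving only green.
Row 2, column 4: row 2 has {blue, green, gold, teal, pink} and column 4 has {blue, green, gold, pink}, leaving only red.
Row 4, column 3: row 4 has {red, blue, green} and column 3 has {red, gold, pink}, leaving only teal.
Row 3, column 3: row 3 has {red, blue, pink} and column 3 has {red, gold, teal, pink}, leaving only green.
Row 3, column 2: row 3 has {red, blue, green, pink} and column 2 has {red, blue, teal}, leaving only gold.
Row 3, column 1: row 3 has {red, blue, green, gold, pink} and column 1 has {red, blue, green, pink}, leaving only teal.
So row 3 reads: teal gold green blue red pink.

teal gold green blue red pink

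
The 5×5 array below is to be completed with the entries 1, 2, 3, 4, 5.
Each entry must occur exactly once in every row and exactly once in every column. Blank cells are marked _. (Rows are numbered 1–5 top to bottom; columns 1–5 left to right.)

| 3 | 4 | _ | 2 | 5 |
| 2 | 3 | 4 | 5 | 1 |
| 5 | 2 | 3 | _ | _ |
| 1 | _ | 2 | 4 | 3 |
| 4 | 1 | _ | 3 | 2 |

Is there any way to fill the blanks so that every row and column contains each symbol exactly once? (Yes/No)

No row or column among the givens repeats a symbol, and propagating forced cells runs into no contradiction.
One valid completion exists (for instance, 3 4 1 2 5 / 2 3 4 5 1 / 5 2 3 1 4 / 1 5 2 4 3 / 4 1 5 3 2).

Yes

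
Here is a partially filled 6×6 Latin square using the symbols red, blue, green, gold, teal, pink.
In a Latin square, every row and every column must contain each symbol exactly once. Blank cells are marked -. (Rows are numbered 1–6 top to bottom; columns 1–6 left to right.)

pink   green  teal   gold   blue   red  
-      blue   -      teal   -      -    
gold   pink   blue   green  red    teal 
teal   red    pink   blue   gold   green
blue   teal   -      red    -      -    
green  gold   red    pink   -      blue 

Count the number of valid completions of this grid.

2

Row 2, column 1: eliminating its row and column leaves {red}.
Row 2, column 3: eliminating its row and column leaves {green, gold}.
Row 2, column 5: eliminating its row and column leaves {green, pink}.
Row 2, column 6: eliminating its row and column leaves {gold, pink}.
Row 5, column 3: eliminating its row and column leaves {green, gold}.
Row 5, column 5: eliminating its row and column leaves {green, pink}.
Row 5, column 6: eliminating its row and column leaves {gold, pink}.
Row 6, column 5: eliminating its row and column leaves {teal}.
Enumerating the assignments across these blanks that avoid any row or column repeat gives 2 completions.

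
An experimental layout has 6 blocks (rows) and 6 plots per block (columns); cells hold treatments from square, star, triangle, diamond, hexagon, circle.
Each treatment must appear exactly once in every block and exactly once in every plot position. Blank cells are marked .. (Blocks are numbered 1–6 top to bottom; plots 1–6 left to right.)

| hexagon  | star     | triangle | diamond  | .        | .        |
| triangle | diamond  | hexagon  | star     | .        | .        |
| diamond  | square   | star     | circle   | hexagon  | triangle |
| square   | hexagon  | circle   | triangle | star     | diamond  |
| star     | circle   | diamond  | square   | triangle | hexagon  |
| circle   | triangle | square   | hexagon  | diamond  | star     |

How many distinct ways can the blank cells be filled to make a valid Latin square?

Block 1, plot 5: eliminating its block and plot leaves {square, circle}.
Block 1, plot 6: eliminating its block and plot leaves {square, circle}.
Block 2, plot 5: eliminating its block and plot leaves {square, circle}.
Block 2, plot 6: eliminating its block and plot leaves {square, circle}.
Enumerating the assignments across these blanks that avoid any block or plot repeat gives 2 completions.

2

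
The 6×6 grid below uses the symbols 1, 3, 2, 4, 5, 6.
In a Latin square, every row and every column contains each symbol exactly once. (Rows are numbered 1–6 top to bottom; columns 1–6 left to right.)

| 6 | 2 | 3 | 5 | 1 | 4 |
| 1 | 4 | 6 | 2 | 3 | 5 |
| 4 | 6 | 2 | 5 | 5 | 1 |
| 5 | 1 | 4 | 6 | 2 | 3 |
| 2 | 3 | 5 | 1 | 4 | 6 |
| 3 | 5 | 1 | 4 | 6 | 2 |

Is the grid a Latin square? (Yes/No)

Column 4 contains 5 twice (at rows 1 and 3), so it is not a permutation.

No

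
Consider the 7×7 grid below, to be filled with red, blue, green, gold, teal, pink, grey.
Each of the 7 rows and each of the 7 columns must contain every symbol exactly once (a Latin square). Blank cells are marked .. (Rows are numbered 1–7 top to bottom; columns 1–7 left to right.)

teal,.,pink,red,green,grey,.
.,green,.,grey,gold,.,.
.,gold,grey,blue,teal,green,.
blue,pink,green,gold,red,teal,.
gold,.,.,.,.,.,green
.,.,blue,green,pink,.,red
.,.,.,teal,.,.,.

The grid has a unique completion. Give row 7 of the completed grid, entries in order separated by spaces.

green red gold teal grey pink blue

Row 1, column 2: row 1 has {red, green, teal, pink, grey} and column 2 has {green, gold, pink}, leaving only blue.
Row 1, column 7: row 1 has {red, blue, green, teal, pink, grey} and column 7 has {red, green}, leaving only gold.
Row 3, column 7: row 3 has {blue, green, gold, teal, grey} and column 7 has {red, green, gold}, leaving only pink.
Row 3, column 1: row 3 has {blue, green, gold, teal, pink, grey} and column 1 has {blue, gold, teal}, leaving only red.
Row 2, column 1: row 2 has {green, gold, grey} and column 1 has {red, blue, gold, teal}, leaving only pink.
Row 4, column 7: row 4 has {red, blue, green, gold, teal, pink} and column 7 has {red, green, gold, pink}, leaving only grey.
Row 7, column 7: row 7 has {teal} and column 7 has {red, green, gold, pink, grey}, leaving only blue.
Row 7, column 5: row 7 has {blue, teal} and column 5 has {red, green, gold, teal, pink}, leaving only grey.
Row 7, column 1: row 7 has {blue, teal, grey} and column 1 has {red, blue, gold, teal, pink}, leaving only green.
Row 7, column 2: row 7 has {blue, green, teal, grey} and column 2 has {blue, green, gold, pink}, leaving only red.
Row 7, column 3: row 7 has {red, blue, green, teal, grey} and column 3 has {blue, green, pink, grey}, leaving only gold.
Row 7, column 6: row 7 has {red, blue, green, gold, teal, grey} and column 6 has {green, teal, grey}, leaving only pink.
So row 7 reads: green red gold teal grey pink blue.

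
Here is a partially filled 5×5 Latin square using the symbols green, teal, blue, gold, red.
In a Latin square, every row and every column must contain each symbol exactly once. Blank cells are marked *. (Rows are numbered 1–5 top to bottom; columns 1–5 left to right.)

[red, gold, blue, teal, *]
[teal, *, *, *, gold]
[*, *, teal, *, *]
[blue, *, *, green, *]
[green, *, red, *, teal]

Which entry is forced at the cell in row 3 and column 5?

Row 1, column 5: row 1 has {teal, blue, gold, red} and column 5 has {teal, gold}, leaving only green.
Row 2, column 3: row 2 has {teal, gold} and column 3 has {teal, blue, red}, leaving only green.
Row 3, column 1: row 3 has {teal} and column 1 has {green, teal, blue, red}, leaving only gold.
Row 4, column 3: row 4 has {green, blue} and column 3 has {green, teal, blue, red}, leaving only gold.
Row 4, column 5: row 4 has {green, blue, gold} and column 5 has {green, teal, gold}, leaving only red.
Row 3 already has {teal, gold} and column 5 already has {green, teal, gold, red}, so row 3, column 5 must be blue.

blue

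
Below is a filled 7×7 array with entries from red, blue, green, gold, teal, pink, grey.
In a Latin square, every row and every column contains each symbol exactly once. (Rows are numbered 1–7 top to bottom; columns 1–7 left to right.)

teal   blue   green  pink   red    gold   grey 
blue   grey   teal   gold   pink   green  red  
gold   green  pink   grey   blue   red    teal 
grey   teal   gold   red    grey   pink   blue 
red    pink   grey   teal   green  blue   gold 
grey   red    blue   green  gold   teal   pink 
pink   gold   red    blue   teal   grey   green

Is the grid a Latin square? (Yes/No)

Column 1 contains grey twice (at rows 4 and 6), so it is not a permutation.

No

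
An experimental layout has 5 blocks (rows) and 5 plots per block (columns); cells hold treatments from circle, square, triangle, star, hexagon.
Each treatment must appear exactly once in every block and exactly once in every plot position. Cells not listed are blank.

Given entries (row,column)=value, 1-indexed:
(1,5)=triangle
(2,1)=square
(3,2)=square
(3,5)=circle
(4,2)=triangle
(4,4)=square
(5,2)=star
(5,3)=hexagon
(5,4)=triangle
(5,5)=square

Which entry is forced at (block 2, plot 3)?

triangle

Block 5, plot 1: block 5 has {square, triangle, star, hexagon} and plot 1 has {square}, leaving only circle.
Block 2, plot 3 is narrowed to {circle, triangle, star}.
If it were circle, then block 2, plot 5 would be left with no valid symbol.
If it were star, then block 2, plot 4 would be left with no valid symbol.
So block 2, plot 3 must be triangle.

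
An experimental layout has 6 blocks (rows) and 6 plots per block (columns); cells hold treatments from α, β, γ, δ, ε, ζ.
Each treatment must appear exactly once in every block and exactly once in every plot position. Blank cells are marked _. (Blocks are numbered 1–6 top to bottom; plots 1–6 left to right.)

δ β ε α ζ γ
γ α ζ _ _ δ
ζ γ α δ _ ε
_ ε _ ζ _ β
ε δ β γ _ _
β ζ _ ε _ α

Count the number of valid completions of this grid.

2

Block 2, plot 4: eliminating its block and plot leaves {β}.
Block 2, plot 5: eliminating its block and plot leaves {β, ε}.
Block 3, plot 5: eliminating its block and plot leaves {β}.
Block 4, plot 1: eliminating its block and plot leaves {α}.
Block 4, plot 3: eliminating its block and plot leaves {γ, δ}.
Block 4, plot 5: eliminating its block and plot leaves {α, γ, δ}.
Block 5, plot 5: eliminating its block and plot leaves {α}.
Block 5, plot 6: eliminating its block and plot leaves {ζ}.
Block 6, plot 3: eliminating its block and plot leaves {γ, δ}.
Block 6, plot 5: eliminating its block and plot leaves {γ, δ}.
Enumerating the assignments across these blanks that avoid any block or plot repeat gives 2 completions.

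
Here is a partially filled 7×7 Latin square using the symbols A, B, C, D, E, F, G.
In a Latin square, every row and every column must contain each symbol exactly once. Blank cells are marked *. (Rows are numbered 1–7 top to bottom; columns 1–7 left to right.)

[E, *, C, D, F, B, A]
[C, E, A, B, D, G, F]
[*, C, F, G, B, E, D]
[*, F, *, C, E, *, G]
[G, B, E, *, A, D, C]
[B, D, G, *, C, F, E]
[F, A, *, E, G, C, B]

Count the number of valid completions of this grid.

1

Row 1, column 2: eliminating its row and column leaves {G}.
Row 3, column 1: eliminating its row and column leaves {A}.
Row 4, column 1: eliminating its row and column leaves {A, D}.
Row 4, column 3: eliminating its row and column leaves {B, D}.
Row 4, column 6: eliminating its row and column leaves {A}.
Row 5, column 4: eliminating its row and column leaves {F}.
Row 6, column 4: eliminating its row and column leaves {A}.
Row 7, column 3: eliminating its row and column leaves {D}.
Only one assignment across all blanks avoids any row or column repeat, giving 1 completion.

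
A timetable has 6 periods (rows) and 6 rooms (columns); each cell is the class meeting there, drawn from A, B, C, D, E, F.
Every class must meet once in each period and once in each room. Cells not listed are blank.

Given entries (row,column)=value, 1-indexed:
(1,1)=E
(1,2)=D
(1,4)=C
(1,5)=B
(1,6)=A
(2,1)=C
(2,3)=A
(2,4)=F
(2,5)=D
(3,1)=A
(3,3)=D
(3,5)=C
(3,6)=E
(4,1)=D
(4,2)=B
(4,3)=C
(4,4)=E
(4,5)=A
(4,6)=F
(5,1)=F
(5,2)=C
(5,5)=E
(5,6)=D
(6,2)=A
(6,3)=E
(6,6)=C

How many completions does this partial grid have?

Period 1, room 3: eliminating its period and room leaves {F}.
Period 2, room 2: eliminating its period and room leaves {E}.
Period 2, room 6: eliminating its period and room leaves {B}.
Period 3, room 2: eliminating its period and room leaves {F}.
Period 3, room 4: eliminating its period and room leaves {B}.
Period 5, room 3: eliminating its period and room leaves {B}.
Period 5, room 4: eliminating its period and room leaves {A, B}.
Period 6, room 1: eliminating its period and room leaves {B}.
Period 6, room 4: eliminating its period and room leaves {B, D}.
Period 6, room 5: eliminating its period and room leaves {F}.
Only one assignment across all blanks avoids any period or room repeat, giving 1 completion.

1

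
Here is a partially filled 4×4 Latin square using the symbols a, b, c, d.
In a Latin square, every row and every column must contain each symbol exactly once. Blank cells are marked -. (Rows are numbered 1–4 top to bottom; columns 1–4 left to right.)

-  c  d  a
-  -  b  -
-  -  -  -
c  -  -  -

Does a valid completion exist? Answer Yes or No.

No row or column among the givens repeats a symbol, and propagating forced cells runs into no contradiction.
One valid completion exists (for instance, b c d a / d a b c / a d c b / c b a d).

Yes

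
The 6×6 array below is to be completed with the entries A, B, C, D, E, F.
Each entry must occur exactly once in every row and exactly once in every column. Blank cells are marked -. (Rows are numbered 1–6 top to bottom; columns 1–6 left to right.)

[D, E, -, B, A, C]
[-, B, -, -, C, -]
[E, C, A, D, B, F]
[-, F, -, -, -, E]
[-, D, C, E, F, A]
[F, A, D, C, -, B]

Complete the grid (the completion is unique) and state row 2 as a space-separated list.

Row 2, column 1: row 2 has {B, C} and column 1 has {D, E, F}, leaving only A.
Row 2, column 4: row 2 has {A, B, C} and column 4 has {B, C, D, E}, leaving only F.
Row 2, column 3: row 2 has {A, B, C, F} and column 3 has {A, C, D}, leaving only E.
Row 2, column 6: row 2 has {A, B, C, E, F} and column 6 has {A, B, C, E, F}, leaving only D.
So row 2 reads: A B E F C D.

A B E F C D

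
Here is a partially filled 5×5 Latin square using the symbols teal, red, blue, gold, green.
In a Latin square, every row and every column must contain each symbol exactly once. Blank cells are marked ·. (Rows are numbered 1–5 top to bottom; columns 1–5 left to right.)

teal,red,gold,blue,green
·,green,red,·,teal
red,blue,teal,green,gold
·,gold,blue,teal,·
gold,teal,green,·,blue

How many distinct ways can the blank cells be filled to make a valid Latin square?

1

Row 2, column 1: eliminating its row and column leaves {blue}.
Row 2, column 4: eliminating its row and column leaves {gold}.
Row 4, column 1: eliminating its row and column leaves {green}.
Row 4, column 5: eliminating its row and column leaves {red}.
Row 5, column 4: eliminating its row and column leaves {red}.
Only one assignment across all blanks avoids any row or column repeat, giving 1 completion.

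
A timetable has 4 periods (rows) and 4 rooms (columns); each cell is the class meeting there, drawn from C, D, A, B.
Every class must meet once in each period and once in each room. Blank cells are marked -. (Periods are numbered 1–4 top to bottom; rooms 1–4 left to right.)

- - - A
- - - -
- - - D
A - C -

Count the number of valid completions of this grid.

Period 1, room 1: eliminating its period and room leaves {C, D, B}.
Period 1, room 2: eliminating its period and room leaves {C, D, B}.
Period 1, room 3: eliminating its period and room leaves {D, B}.
Period 2, room 1: eliminating its period and room leaves {C, D, B}.
Period 2, room 2: eliminating its period and room leaves {C, D, A, B}.
Period 2, room 3: eliminating its period and room leaves {D, A, B}.
Period 2, room 4: eliminating its period and room leaves {C, B}.
Period 3, room 1: eliminating its period and room leaves {C, B}.
Period 3, room 2: eliminating its period and room leaves {C, A, B}.
Period 3, room 3: eliminating its period and room leaves {A, B}.
Period 4, room 2: eliminating its period and room leaves {D, B}.
Period 4, room 4: eliminating its period and room leaves {B}.
Enumerating the assignments across these blanks that avoid any period or room repeat gives 4 completions.

4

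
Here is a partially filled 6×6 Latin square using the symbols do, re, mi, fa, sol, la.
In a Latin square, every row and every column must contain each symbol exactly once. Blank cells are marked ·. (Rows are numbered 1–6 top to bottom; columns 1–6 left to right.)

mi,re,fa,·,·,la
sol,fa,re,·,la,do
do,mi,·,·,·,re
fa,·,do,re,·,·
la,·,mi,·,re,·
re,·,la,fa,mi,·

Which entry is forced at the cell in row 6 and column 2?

Row 2, column 4: row 2 has {do, re, fa, sol, la} and column 4 has {re, fa}, leaving only mi.
Row 3, column 3: row 3 has {do, re, mi} and column 3 has {do, re, mi, fa, la}, leaving only sol.
Row 3, column 4: row 3 has {do, re, mi, sol} and column 4 has {re, mi, fa}, leaving only la.
Row 3, column 5: row 3 has {do, re, mi, sol, la} and column 5 has {re, mi, la}, leaving only fa.
Row 4, column 5: row 4 has {do, re, fa} and column 5 has {re, mi, fa, la}, leaving only sol.
Row 1, column 5: row 1 has {re, mi, fa, la} and column 5 has {re, mi, fa, sol, la}, leaving only do.
Row 1, column 4: row 1 has {do, re, mi, fa, la} and column 4 has {re, mi, fa, la}, leaving only sol.
Row 4, column 2: row 4 has {do, re, fa, sol} and column 2 has {re, mi, fa}, leaving only la.
Row 4, column 6: row 4 has {do, re, fa, sol, la} and column 6 has {do, re, la}, leaving only mi.
Row 5, column 4: row 5 has {re, mi, la} and column 4 has {re, mi, fa, sol, la}, leaving only do.
Row 5, column 2: row 5 has {do, re, mi, la} and column 2 has {re, mi, fa, la}, leaving only sol.
Row 6 already has {re, mi, fa, la} and column 2 already has {re, mi, fa, sol, la}, so row 6, column 2 must be do.

do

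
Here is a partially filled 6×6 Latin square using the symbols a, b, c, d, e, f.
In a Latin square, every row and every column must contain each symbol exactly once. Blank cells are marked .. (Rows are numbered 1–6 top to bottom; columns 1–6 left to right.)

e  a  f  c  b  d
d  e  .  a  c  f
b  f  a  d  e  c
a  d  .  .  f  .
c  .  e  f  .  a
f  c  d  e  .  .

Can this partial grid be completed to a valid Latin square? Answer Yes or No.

Yes

No row or column among the givens repeats a symbol, and propagating forced cells runs into no contradiction.
One valid completion exists (for instance, e a f c b d / d e b a c f / b f a d e c / a d c b f e / c b e f d a / f c d e a b).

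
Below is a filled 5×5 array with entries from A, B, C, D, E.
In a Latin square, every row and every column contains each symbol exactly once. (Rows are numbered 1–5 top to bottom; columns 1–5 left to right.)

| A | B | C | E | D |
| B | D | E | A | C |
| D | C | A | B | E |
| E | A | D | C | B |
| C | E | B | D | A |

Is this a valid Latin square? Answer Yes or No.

Yes

Each row is a permutation of the 5 symbols, and so is each column.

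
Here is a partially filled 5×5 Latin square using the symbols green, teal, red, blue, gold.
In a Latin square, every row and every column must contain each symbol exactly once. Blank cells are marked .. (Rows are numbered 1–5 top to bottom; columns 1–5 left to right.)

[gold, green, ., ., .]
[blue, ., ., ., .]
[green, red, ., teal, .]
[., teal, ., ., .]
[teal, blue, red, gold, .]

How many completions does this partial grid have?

Row 1, column 3: eliminating its row and column leaves {teal, blue}.
Row 1, column 4: eliminating its row and column leaves {red, blue}.
Row 1, column 5: eliminating its row and column leaves {teal, red, blue}.
Row 2, column 2: eliminating its row and column leaves {gold}.
Row 2, column 3: eliminating its row and column leaves {green, teal, gold}.
Row 2, column 4: eliminating its row and column leaves {green, red}.
Row 2, column 5: eliminating its row and column leaves {green, teal, red, gold}.
Row 3, column 3: eliminating its row and column leaves {blue, gold}.
Row 3, column 5: eliminating its row and column leaves {blue, gold}.
Row 4, column 1: eliminating its row and column leaves {red}.
Row 4, column 3: eliminating its row and column leaves {green, blue, gold}.
Row 4, column 4: eliminating its row and column leaves {green, red, blue}.
Row 4, column 5: eliminating its row and column leaves {green, red, blue, gold}.
Row 5, column 5: eliminating its row and column leaves {green}.
Enumerating the assignments across these blanks that avoid any row or column repeat gives 3 completions.

3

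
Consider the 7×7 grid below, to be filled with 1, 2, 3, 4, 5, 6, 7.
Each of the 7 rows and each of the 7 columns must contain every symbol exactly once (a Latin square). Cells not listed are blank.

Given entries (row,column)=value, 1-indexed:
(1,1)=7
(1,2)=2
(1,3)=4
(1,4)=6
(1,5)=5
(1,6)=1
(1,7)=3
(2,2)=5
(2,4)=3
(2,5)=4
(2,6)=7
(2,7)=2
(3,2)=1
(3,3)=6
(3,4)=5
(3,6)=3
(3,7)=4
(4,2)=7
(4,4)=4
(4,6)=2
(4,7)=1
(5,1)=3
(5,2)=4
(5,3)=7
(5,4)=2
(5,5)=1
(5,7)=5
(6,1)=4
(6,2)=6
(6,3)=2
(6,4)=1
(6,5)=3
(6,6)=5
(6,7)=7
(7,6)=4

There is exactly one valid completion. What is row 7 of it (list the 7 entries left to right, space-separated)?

1 3 5 7 2 4 6

Row 7, column 2: row 7 has {4} and column 2 has {1, 2, 4, 5, 6, 7}, leaving only 3.
Row 7, column 4: row 7 has {3, 4} and column 4 has {1, 2, 3, 4, 5, 6}, leaving only 7.
Row 7, column 7: row 7 has {3, 4, 7} and column 7 has {1, 2, 3, 4, 5, 7}, leaving only 6.
Row 7, column 5: row 7 has {3, 4, 6, 7} and column 5 has {1, 3, 4, 5}, leaving only 2.
Row 2, column 3: row 2 has {2, 3, 4, 5, 7} and column 3 has {2, 4, 6, 7}, leaving only 1.
Row 7, column 3: row 7 has {2, 3, 4, 6, 7} and column 3 has {1, 2, 4, 6, 7}, leaving only 5.
Row 7, column 1: row 7 has {2, 3, 4, 5, 6, 7} and column 1 has {3, 4, 7}, leaving only 1.
So row 7 reads: 1 3 5 7 2 4 6.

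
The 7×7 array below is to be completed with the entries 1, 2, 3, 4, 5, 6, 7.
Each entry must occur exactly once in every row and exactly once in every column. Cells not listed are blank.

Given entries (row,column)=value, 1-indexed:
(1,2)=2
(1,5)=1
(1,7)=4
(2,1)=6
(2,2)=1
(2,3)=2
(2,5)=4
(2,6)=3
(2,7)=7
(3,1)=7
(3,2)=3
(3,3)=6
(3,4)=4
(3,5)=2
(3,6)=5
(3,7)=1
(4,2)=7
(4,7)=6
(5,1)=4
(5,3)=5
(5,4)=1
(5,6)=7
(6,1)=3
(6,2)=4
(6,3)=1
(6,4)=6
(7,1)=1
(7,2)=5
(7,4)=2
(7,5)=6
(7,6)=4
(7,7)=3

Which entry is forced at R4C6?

1

Row 1, column 1: row 1 has {1, 2, 4} and column 1 has {1, 3, 4, 6, 7}, leaving only 5.
Row 1, column 6: row 1 has {1, 2, 4, 5} and column 6 has {3, 4, 5, 7}, leaving only 6.
Row 2, column 4: row 2 has {1, 2, 3, 4, 6, 7} and column 4 has {1, 2, 4, 6}, leaving only 5.
Row 4, column 1: row 4 has {6, 7} and column 1 has {1, 3, 4, 5, 6, 7}, leaving only 2.
Row 4 already has {2, 6, 7} and column 6 already has {3, 4, 5, 6, 7}, so row 4, column 6 must be 1.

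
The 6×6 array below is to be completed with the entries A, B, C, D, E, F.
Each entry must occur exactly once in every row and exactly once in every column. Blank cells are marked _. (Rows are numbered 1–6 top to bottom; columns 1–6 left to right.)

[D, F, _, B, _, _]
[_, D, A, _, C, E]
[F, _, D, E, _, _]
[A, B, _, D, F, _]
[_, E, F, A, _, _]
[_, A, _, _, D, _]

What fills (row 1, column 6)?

A

Row 2, column 1: row 2 has {A, C, D, E} and column 1 has {A, D, F}, leaving only B.
Row 2, column 4: row 2 has {A, B, C, D, E} and column 4 has {A, B, D, E}, leaving only F.
Row 3, column 2: row 3 has {D, E, F} and column 2 has {A, B, D, E, F}, leaving only C.
Row 4, column 6: row 4 has {A, B, D, F} and column 6 has {E}, leaving only C.
Row 1 already has {B, D, F} and column 6 already has {C, E}, so row 1, column 6 must be A.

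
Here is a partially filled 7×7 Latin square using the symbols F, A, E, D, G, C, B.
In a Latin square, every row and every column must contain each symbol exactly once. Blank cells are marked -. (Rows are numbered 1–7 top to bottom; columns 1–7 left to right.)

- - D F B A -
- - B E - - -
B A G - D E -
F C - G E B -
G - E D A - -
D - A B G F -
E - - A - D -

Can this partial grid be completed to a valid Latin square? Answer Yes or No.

No

Row 4, column 3: row 4 together with column 3 already contain {F, A, E, D, G, C, B} — every symbol — so nothing can go there. The grid has no valid completion.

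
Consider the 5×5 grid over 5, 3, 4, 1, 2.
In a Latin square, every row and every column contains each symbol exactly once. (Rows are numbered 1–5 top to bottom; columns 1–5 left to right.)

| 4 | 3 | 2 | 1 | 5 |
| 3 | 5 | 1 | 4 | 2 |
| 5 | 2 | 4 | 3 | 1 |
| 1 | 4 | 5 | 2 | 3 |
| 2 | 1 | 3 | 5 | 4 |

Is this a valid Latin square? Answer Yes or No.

Each row is a permutation of the 5 symbols, and so is each column.

Yes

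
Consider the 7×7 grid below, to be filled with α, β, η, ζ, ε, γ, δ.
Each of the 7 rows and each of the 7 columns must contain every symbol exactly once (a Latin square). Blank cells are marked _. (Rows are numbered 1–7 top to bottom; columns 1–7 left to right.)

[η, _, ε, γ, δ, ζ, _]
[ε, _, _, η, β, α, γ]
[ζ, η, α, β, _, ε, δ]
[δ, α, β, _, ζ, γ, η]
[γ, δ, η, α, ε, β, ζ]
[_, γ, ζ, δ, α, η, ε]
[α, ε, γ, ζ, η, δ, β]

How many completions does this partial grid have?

Row 1, column 2: eliminating its row and column leaves {β}.
Row 1, column 7: eliminating its row and column leaves {α}.
Row 2, column 2: eliminating its row and column leaves {ζ}.
Row 2, column 3: eliminating its row and column leaves {δ}.
Row 3, column 5: eliminating its row and column leaves {γ}.
Row 4, column 4: eliminating its row and column leaves {ε}.
Row 6, column 1: eliminating its row and column leaves {β}.
Only one assignment across all blanks avoids any row or column repeat, giving 1 completion.

1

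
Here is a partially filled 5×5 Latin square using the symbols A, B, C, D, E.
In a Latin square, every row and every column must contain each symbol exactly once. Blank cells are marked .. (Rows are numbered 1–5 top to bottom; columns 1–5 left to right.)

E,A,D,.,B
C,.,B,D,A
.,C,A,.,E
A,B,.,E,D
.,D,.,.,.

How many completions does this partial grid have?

Row 1, column 4: eliminating its row and column leaves {C}.
Row 2, column 2: eliminating its row and column leaves {E}.
Row 3, column 1: eliminating its row and column leaves {B, D}.
Row 3, column 4: eliminating its row and column leaves {B}.
Row 4, column 3: eliminating its row and column leaves {C}.
Row 5, column 1: eliminating its row and column leaves {B}.
Row 5, column 3: eliminating its row and column leaves {C, E}.
Row 5, column 4: eliminating its row and column leaves {A, B, C}.
Row 5, column 5: eliminating its row and column leaves {C}.
Only one assignment across all blanks avoids any row or column repeat, giving 1 completion.

1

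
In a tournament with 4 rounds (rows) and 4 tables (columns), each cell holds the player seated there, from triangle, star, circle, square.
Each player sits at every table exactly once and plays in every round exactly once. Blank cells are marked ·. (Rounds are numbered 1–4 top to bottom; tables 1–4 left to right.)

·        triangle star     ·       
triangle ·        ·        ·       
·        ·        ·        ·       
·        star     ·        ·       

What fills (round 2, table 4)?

Round 2, table 4 is narrowed to {star, circle, square}.
If it were circle, then round 2, table 3 would be left with no valid symbol.
If it were square, then round 2, table 3 would be left with no valid symbol.
So round 2, table 4 must be star.

star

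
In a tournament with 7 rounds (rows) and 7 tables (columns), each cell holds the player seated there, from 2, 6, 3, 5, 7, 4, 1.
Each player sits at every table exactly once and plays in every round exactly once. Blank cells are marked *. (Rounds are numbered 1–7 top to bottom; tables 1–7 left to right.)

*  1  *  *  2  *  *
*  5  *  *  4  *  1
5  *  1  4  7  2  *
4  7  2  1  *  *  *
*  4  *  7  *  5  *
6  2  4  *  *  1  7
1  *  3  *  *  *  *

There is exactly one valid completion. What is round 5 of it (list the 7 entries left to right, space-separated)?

3 4 6 7 1 5 2

Round 5, table 3: round 5 has {5, 7, 4} and table 3 has {2, 3, 4, 1}, leaving only 6.
Round 2, table 3: round 2 has {5, 4, 1} and table 3 has {2, 6, 3, 4, 1}, leaving only 7.
Round 1, table 3: round 1 has {2, 1} and table 3 has {2, 6, 3, 7, 4, 1}, leaving only 5.
Round 7, table 2: round 7 has {3, 1} and table 2 has {2, 5, 7, 4, 1}, leaving only 6.
Round 3, table 2: round 3 has {2, 5, 7, 4, 1} and table 2 has {2, 6, 5, 7, 4, 1}, leaving only 3.
Round 3, table 7: round 3 has {2, 3, 5, 7, 4, 1} and table 7 has {7, 1}, leaving only 6.
Round 7, table 5: round 7 has {6, 3, 1} and table 5 has {2, 7, 4}, leaving only 5.
Round 6, table 5: round 6 has {2, 6, 7, 4, 1} and table 5 has {2, 5, 7, 4}, leaving only 3.
Round 5, table 5: round 5 has {6, 5, 7, 4} and table 5 has {2, 3, 5, 7, 4}, leaving only 1.
Round 4, table 5: round 4 has {2, 7, 4, 1} and table 5 has {2, 3, 5, 7, 4, 1}, leaving only 6.
Round 4, table 6: round 4 has {2, 6, 7, 4, 1} and table 6 has {2, 5, 1}, leaving only 3.
Round 2, table 6: round 2 has {5, 7, 4, 1} and table 6 has {2, 3, 5, 1}, leaving only 6.
Round 4, table 7: round 4 has {2, 6, 3, 7, 4, 1} and table 7 has {6, 7, 1}, leaving only 5.
Round 6, table 4: round 6 has {2, 6, 3, 7, 4, 1} and table 4 has {7, 4, 1}, leaving only 5.
Round 7, table 4: round 7 has {6, 3, 5, 1} and table 4 has {5, 7, 4, 1}, leaving only 2.
Round 2, table 4: round 2 has {6, 5, 7, 4, 1} and table 4 has {2, 5, 7, 4, 1}, leaving only 3.
Round 1, table 4: round 1 has {2, 5, 1} and table 4 has {2, 3, 5, 7, 4, 1}, leaving only 6.
Round 2, table 1: round 2 has {6, 3, 5, 7, 4, 1} and table 1 has {6, 5, 4, 1}, leaving only 2.
Round 5, table 1: round 5 has {6, 5, 7, 4, 1} and table 1 has {2, 6, 5, 4, 1}, leaving only 3.
Round 5, table 7: round 5 has {6, 3, 5, 7, 4, 1} and table 7 has {6, 5, 7, 1}, leaving only 2.
So round 5 reads: 3 4 6 7 1 5 2.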